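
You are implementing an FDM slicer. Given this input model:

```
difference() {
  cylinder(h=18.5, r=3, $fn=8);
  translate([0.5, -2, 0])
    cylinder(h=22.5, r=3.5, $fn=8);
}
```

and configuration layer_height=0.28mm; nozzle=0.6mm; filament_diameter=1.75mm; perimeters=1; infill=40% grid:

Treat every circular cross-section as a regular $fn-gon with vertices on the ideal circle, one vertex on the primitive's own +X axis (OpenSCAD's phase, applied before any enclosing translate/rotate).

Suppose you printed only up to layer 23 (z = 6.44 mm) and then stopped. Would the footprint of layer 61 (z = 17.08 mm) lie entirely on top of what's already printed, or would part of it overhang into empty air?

Compare the two slices. At z = 6.44: the r=3 cylinder gives a regular 8-gon of circumradius 3 (constant along its height) (area = (8/2)·3.000²·sin(360°/8) = 25.46 mm²); the r=3.5 cylinder at (0.5, -2) contributes a regular 8-gon of circumradius 3.5 (area = (8/2)·3.500²·sin(360°/8) = 34.65 mm²); Taking the first minus the rest: starting from the r=3 cylinder (25.46 mm²), the r=3.5 cylinder at (0.5, -2) partially overlaps it — only the 17.21 mm² overlap (of its 34.65 mm²) is removed, clipping the outline — area = 8.25 mm². At z = 17.08: the cylinder: section is a regular 8-gon, circumradius r=3 (area = (8/2)·3.000²·sin(360°/8) = 25.46 mm²); the r=3.5 cylinder at (0.5, -2) contributes a regular 8-gon of circumradius 3.5 (area = (8/2)·3.500²·sin(360°/8) = 34.65 mm²); Taking the first minus the rest: starting from the r=3 cylinder (25.46 mm²), the r=3.5 cylinder at (0.5, -2) partially overlaps it — only the 17.21 mm² overlap (of its 34.65 mm²) is removed, clipping the outline — area = 8.25 mm². Checking containment: the cross-section at z = 17.08 is a subset of the cross-section at z = 6.44.

entirely on top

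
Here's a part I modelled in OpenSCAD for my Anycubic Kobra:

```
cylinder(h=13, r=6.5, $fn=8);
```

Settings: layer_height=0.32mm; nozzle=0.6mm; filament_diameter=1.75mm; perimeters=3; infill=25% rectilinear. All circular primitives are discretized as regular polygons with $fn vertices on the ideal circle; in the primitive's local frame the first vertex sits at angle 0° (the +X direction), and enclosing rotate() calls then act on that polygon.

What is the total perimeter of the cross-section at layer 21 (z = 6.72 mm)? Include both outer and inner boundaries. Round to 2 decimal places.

At z = 6.72 mm: the cylinder: section is a regular 8-gon, circumradius r=6.5 (perimeter = 2·8·6.500·sin(180°/8) = 39.80 mm). Overall, the cross-section is a single solid region. Total boundary length (outer) = 39.80 mm.

39.80 mm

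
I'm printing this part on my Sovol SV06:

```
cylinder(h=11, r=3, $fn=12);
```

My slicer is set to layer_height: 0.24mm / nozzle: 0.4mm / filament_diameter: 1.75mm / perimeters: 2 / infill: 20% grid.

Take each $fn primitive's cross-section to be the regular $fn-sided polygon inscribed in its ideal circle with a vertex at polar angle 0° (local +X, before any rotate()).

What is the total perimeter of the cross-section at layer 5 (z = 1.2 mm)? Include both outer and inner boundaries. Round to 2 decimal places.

18.63 mm

At z = 1.2 mm: the cylinder: section is a regular 12-gon, circumradius r=3 (perimeter = 2·12·3.000·sin(180°/12) = 18.63 mm). Overall, the cross-section is a single solid region. Total boundary length (outer) = 18.63 mm.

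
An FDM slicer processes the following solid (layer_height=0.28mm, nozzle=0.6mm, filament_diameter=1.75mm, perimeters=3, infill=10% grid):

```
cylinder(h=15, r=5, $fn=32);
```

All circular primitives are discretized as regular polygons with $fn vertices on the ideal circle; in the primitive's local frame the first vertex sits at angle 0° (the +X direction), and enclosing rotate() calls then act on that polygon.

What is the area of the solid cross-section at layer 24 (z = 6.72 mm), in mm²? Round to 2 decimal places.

78.04 mm²

At z = 6.72 mm: the r=5 cylinder gives a regular 32-gon of circumradius 5 (constant along its height) (area = (32/2)·5.000²·sin(360°/32) = 78.04 mm²). Overall, the cross-section is a single solid region. Net area = 78.04 mm².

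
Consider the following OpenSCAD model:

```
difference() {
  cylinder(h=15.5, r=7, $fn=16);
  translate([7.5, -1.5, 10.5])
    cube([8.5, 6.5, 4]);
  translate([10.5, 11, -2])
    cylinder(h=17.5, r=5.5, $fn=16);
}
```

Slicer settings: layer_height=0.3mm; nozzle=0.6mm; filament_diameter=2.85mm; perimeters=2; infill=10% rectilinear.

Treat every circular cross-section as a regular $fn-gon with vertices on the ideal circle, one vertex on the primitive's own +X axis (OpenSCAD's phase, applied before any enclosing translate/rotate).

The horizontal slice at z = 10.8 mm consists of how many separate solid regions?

1

At z = 10.8 mm: the r=7 cylinder contributes a regular 16-gon of circumradius 7; the cube at (7.5, -1.5) (footprint 8.5×6.5) is included at this height; the r=5.5 cylinder at (10.5, 11) gives a regular 16-gon of circumradius 5.5 (constant along its height); After the difference (first − rest): starting from the r=7 cylinder, the 8.5×6.5 cube at (7.5, -1.5) misses the remaining region (no effect); the r=5.5 cylinder at (10.5, 11) misses the remaining region (no effect) — 1 connected region. The result has 1 disconnected region.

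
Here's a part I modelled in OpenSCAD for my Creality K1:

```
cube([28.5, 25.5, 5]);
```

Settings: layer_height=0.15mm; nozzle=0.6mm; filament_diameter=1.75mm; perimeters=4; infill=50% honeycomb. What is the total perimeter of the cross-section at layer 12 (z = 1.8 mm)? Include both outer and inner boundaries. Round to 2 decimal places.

At z = 1.8 mm: the cube (footprint 28.5×25.5) is included at this height (perimeter 108.00 mm). Overall, the cross-section is a single solid region. Total boundary length (outer) = 108.00 mm.

108.00 mm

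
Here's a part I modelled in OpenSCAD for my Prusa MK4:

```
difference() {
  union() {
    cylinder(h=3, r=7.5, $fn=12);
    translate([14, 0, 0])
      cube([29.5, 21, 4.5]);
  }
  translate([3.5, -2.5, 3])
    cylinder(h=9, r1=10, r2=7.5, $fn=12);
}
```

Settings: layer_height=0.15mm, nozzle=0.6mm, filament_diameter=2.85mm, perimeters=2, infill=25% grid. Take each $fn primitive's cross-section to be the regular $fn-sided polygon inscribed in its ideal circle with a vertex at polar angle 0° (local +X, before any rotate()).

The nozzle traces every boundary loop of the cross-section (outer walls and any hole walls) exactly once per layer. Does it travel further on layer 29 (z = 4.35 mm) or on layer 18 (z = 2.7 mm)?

Layer 29 (z = 4.35): the cylinder is not intersected at this z (z outside [0, 3]); the cube at (14, 0) is present — its section is the full 29.5×21 rectangle (perimeter 101.00 mm); Taking the union: only the 29.5×21 cube at (14, 0) is present, so the union is just that shape — boundary = 101.00 mm; the cone at (3.5, -2.5): at t=0.150 of its height the radius interpolates to r₁+(r₂−r₁)t = 9.625, giving a regular 12-gon of that circumradius (perimeter = 2·12·9.625·sin(180°/12) = 59.79 mm); Taking the first minus the rest: starting from the result so far, the cone at (3.5, -2.5) misses the remaining region (no effect) — boundary = 101.00 mm. So its perimeter = 101.00 mm. Layer 18 (z = 2.7): the cylinder: section is a regular 12-gon, circumradius r=7.5 (perimeter = 2·12·7.500·sin(180°/12) = 46.59 mm); the 29.5×21 cube at (14, 0) contributes its full rectangle (perimeter 101.00 mm); Taking the union: the 2 present regions are separate (no shared area or edge), so areas and boundary lengths simply add and each stays a separate island — boundary = 147.59 mm; the cone at (3.5, -2.5) does not reach this height (z outside [3, 12]); Subtracting the remaining from the first: none of the subtracted shapes is present at this height, so that combined region is unchanged — boundary = 147.59 mm. So its perimeter = 147.59 mm. Layer 18 is larger (147.59 vs 101.00 mm).

layer 18 (z = 2.7 mm)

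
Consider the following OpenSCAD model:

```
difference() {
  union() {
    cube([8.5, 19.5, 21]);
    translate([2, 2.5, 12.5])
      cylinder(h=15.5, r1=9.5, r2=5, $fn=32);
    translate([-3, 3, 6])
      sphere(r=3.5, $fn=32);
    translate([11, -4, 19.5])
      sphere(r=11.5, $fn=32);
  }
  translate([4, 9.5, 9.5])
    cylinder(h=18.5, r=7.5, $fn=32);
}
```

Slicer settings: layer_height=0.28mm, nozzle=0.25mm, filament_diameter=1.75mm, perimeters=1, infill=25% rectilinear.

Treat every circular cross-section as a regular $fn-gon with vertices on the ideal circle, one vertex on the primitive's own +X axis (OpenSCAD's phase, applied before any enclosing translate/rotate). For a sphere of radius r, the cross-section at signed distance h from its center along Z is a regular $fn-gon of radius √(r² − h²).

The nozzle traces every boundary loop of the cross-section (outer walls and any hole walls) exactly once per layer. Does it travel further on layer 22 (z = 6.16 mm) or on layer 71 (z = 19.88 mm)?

layer 71 (z = 19.88 mm)

Layer 22 (z = 6.16): the 8.5×19.5 cube contributes its full rectangle (perimeter 56.00 mm); the cone at (2, 2.5) is not intersected at this z (z outside [12.5, 28]); the r=3.5 sphere at (-3, 3) contributes a regular 32-gon of circumradius √(3.5²−0.16²) = 3.496 (perimeter = 2·32·3.496·sin(180°/32) = 21.93 mm); the sphere at (11, -4) is not intersected at this z (|z−center|=13.340 > r=11.5); Merging all regions: the regions partially overlap (shared area 1.16 mm²), so the edge portions inside another operand are dropped and the merged outline is re-measured after clipping — boundary = 70.68 mm; the cylinder at (4, 9.5) is not intersected at this z (z outside [9.5, 28]); Subtracting the remaining from the first: none of the subtracted shapes is present at this height, so the result so far is unchanged — boundary = 70.68 mm. So its perimeter = 70.68 mm. Layer 71 (z = 19.88): the 8.5×19.5 cube contributes its full rectangle (perimeter 56.00 mm); the cone at (2, 2.5) contributes a regular 32-gon of circumradius 7.357 (interpolated between r1=9.5 and r2=5 at t=0.476) (perimeter = 2·32·7.357·sin(180°/32) = 46.15 mm); the sphere at (-3, 3) is not intersected at this z (|z−center|=13.880 > r=3.5); the sphere at (11, -4): section is a regular 32-gon, circumradius = √(r²−h²) = √(11.5²−0.38²) = 11.494 (perimeter = 2·32·11.494·sin(180°/32) = 72.10 mm); Merging all regions: the regions partially overlap (shared area 154.35 mm²), so the edge portions inside another operand are dropped and the merged outline is re-measured after clipping — boundary = 105.49 mm; the r=7.5 cylinder at (4, 9.5) contributes a regular 32-gon of circumradius 7.5 (perimeter = 2·32·7.500·sin(180°/32) = 47.05 mm); Taking the first minus the rest: starting from that combined region, the r=7.5 cylinder at (4, 9.5) partially overlaps it — only the 138.96 mm² overlap (of its 175.58 mm²) is removed, clipping the outline — boundary = 113.10 mm. So its perimeter = 113.10 mm. Layer 71 is larger (113.10 vs 70.68 mm).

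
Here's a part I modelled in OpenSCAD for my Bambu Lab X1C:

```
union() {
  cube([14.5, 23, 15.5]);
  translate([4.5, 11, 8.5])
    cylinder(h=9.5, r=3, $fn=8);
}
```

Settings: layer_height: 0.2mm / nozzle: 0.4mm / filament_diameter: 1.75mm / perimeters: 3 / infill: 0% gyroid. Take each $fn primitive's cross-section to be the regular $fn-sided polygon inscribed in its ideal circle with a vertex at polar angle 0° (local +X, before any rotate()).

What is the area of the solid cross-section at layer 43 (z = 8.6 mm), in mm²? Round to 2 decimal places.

At z = 8.6 mm: the cube is present — its section is the full 14.5×23 rectangle (area 333.50 mm²); the cylinder at (4.5, 11): section is a regular 8-gon, circumradius r=3 (area = (8/2)·3.000²·sin(360°/8) = 25.46 mm²); Taking the union: the r=3 cylinder at (4.5, 11) lies entirely inside the 14.5×23 cube, so the union is just the 14.5×23 cube — area = 333.50 mm². Overall, the cross-section is a single solid region. Net area = 333.50 mm².

333.50 mm²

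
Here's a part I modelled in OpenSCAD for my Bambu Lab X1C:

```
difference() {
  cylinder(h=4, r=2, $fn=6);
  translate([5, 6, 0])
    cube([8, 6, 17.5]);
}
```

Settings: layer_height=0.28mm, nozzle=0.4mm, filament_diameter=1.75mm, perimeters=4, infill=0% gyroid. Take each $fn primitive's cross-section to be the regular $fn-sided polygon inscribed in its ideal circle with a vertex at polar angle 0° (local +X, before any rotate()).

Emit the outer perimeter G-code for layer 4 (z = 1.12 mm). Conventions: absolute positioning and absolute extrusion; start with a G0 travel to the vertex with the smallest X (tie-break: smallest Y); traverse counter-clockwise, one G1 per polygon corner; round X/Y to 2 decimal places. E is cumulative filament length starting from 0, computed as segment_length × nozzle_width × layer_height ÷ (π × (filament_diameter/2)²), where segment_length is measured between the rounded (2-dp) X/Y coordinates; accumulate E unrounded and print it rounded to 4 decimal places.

At z = 1.12 mm: the r=2 cylinder contributes a regular 6-gon of circumradius 2; the cube at (5, 6) (footprint 8×6) is included at this height; Subtracting the remaining from the first: starting from the r=2 cylinder, the 8×6 cube at (5, 6) misses the remaining region (no effect) — 1 connected region. The outline is a single polygon with 6 vertices. Extrusion per mm of travel: 0.4 × 0.28 / (π × 0.875²) = 0.046564. Accumulating E over each segment gives final E = 0.5584.

G0 X-2.00 Y0.00 Z1.12
G1 X-1.00 Y-1.73 E0.0930
G1 X1.00 Y-1.73 E0.1862
G1 X2.00 Y0.00 E0.2792
G1 X1.00 Y1.73 E0.3723
G1 X-1.00 Y1.73 E0.4654
G1 X-2.00 Y0.00 E0.5584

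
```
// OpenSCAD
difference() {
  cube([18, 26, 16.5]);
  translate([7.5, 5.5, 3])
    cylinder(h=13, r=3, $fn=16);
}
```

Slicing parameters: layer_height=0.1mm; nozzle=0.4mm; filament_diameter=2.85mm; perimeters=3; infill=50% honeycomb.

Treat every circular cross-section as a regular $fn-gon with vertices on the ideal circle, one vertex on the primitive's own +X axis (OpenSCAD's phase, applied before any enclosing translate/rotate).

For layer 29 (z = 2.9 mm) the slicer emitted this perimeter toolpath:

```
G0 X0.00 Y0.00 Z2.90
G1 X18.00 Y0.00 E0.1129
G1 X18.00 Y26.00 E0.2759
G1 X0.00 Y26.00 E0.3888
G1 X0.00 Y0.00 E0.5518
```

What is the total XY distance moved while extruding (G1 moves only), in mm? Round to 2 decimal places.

88.00 mm

Sum the Euclidean lengths of each G1 segment: total = 88.00 mm.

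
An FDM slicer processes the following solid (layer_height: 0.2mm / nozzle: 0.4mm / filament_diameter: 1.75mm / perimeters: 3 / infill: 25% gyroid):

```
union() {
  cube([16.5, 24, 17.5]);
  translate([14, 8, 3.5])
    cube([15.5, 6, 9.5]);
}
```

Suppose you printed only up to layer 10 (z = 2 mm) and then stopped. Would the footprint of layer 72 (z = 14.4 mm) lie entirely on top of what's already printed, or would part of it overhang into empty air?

entirely on top

Compare the two slices. At z = 2: the cube is present — its section is the full 16.5×24 rectangle (area 396.00 mm²); the cube at (14, 8) does not reach this height (z outside [3.5, 13]); Taking the union: only the 16.5×24 cube is present, so the union is just that shape — area = 396.00 mm². At z = 14.4: the 16.5×24 cube contributes its full rectangle (area 396.00 mm²); the cube at (14, 8) is not intersected at this z (z outside [3.5, 13]); Taking the union: only the 16.5×24 cube is present, so the union is just that shape — area = 396.00 mm². Checking containment: the cross-section at z = 14.4 is a subset of the cross-section at z = 2.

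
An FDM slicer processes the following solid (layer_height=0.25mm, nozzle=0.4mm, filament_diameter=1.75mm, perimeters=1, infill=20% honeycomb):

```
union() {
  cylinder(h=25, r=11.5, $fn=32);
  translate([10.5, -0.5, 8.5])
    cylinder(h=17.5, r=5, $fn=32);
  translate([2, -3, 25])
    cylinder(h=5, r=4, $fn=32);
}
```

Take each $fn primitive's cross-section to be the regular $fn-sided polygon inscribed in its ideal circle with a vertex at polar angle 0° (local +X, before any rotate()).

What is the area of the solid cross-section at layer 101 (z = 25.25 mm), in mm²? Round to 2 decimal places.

At z = 25.25 mm: the cylinder does not reach this height (z outside [0, 25]); the cylinder at (10.5, -0.5): section is a regular 32-gon, circumradius r=5 (area = (32/2)·5.000²·sin(360°/32) = 78.04 mm²); the r=4 cylinder at (2, -3) contributes a regular 32-gon of circumradius 4 (area = (32/2)·4.000²·sin(360°/32) = 49.94 mm²); Combining (union): the regions partially overlap — summed areas 127.98 mm² minus the doubly-counted overlap 0.11 mm² gives 127.87 mm² — area = 127.87 mm². Overall, the cross-section is a single solid region. Net area = 127.87 mm².

127.87 mm²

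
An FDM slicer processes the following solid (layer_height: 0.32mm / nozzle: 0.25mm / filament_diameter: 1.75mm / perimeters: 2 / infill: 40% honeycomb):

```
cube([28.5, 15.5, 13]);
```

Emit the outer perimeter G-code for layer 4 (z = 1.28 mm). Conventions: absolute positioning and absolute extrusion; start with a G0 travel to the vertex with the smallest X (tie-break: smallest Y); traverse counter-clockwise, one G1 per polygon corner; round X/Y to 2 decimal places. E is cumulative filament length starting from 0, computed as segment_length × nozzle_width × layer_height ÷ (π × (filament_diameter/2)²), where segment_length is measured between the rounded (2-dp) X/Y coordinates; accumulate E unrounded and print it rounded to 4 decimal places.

At z = 1.28 mm: the cube (footprint 28.5×15.5) is included at this height. The outline is a single polygon with 4 vertices. Extrusion per mm of travel: 0.25 × 0.32 / (π × 0.875²) = 0.033260. Accumulating E over each segment gives final E = 2.9269.

G0 X0.00 Y0.00 Z1.28
G1 X28.50 Y0.00 E0.9479
G1 X28.50 Y15.50 E1.4634
G1 X0.00 Y15.50 E2.4114
G1 X0.00 Y0.00 E2.9269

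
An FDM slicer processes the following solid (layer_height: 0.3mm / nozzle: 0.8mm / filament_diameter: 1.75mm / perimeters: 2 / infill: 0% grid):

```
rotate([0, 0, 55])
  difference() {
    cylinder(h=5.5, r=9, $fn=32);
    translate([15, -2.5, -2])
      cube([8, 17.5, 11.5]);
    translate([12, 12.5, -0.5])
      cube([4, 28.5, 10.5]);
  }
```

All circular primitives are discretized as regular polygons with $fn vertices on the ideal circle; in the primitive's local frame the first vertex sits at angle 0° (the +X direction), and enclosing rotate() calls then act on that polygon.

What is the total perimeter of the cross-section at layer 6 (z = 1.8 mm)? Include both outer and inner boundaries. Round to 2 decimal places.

At z = 1.8 mm: the r=9 cylinder contributes a regular 32-gon of circumradius 9 (perimeter = 2·32·9.000·sin(180°/32) = 56.46 mm); the 8×17.5 cube at (15, -2.5) contributes its full rectangle (perimeter 51.00 mm); the 4×28.5 cube at (12, 12.5) contributes its full rectangle (perimeter 65.00 mm); Taking the first minus the rest: starting from the r=9 cylinder, the 8×17.5 cube at (15, -2.5) misses the remaining region (no effect); the 4×28.5 cube at (12, 12.5) misses the remaining region (no effect) — boundary = 56.46 mm; (whole slice rotated 55° about Z — lengths, areas and connectivity unchanged). Overall, the cross-section is a single solid region. Total boundary length (outer) = 56.46 mm.

56.46 mm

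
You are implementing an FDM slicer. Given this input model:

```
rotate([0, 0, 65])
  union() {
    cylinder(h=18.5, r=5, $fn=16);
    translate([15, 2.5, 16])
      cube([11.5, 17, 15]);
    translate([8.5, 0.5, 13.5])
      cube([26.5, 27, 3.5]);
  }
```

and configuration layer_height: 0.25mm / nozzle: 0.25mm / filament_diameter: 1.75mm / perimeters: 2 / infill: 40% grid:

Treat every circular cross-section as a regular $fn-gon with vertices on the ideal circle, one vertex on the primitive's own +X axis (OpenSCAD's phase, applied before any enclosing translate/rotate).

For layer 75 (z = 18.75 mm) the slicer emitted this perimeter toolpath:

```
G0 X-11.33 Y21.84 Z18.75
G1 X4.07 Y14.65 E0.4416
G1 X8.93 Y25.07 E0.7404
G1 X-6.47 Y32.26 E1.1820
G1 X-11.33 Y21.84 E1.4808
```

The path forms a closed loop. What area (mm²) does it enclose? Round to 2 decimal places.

195.41 mm²

Apply the shoelace formula to the sequence of (X, Y) vertices; enclosed area = 195.41 mm².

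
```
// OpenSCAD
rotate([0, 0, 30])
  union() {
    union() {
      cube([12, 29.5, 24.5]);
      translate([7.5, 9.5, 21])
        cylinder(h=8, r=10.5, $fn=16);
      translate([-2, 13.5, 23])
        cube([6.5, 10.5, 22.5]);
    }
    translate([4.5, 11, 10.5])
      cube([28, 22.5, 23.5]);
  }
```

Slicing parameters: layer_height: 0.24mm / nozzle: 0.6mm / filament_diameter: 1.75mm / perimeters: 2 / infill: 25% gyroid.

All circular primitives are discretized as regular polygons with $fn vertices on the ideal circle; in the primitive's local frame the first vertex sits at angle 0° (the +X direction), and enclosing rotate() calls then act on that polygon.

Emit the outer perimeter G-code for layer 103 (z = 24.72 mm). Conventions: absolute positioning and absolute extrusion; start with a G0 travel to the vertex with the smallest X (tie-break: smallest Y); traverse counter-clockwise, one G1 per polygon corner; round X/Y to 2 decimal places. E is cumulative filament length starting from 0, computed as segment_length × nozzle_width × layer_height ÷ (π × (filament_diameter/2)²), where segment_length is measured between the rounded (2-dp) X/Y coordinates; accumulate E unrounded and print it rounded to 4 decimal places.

At z = 24.72 mm: the cube is not intersected at this z (z outside [0, 24.5]); the r=10.5 cylinder at (7.5, 9.5) contributes a regular 16-gon of circumradius 10.5; the 6.5×10.5 cube at (-2, 13.5) contributes its full rectangle; Taking the union: the regions partially overlap (shared area 25.33 mm²), so overlapping operands fuse into one piece — 1 connected region; the cube at (4.5, 11) is present — its section is the full 28×22.5 rectangle; Taking the union: the regions partially overlap (shared area 94.96 mm²), so overlapping operands fuse into one piece — 1 connected region; (rotated 30° about Z; rotation is an isometry so areas/perimeters/island counts are preserved). The outline is a single polygon with 17 vertices. Extrusion per mm of travel: 0.6 × 0.24 / (π × 0.875²) = 0.059868. Accumulating E over each segment gives final E = 7.7976.

G0 X-13.73 Y19.78 Z24.72
G1 X-8.64 Y10.97 E0.6091
G1 X-8.66 Y10.61 E0.6307
G1 X-7.35 Y6.73 E0.8759
G1 X-4.65 Y3.65 E1.1211
G1 X-0.97 Y1.84 E1.3666
G1 X3.12 Y1.57 E1.6120
G1 X7.00 Y2.88 E1.8572
G1 X10.08 Y5.59 E2.1028
G1 X11.89 Y9.26 E2.3478
G1 X12.16 Y13.35 E2.5932
G1 X10.84 Y17.23 E2.8386
G1 X9.83 Y18.38 E2.9302
G1 X22.65 Y25.78 E3.8164
G1 X11.40 Y45.26 E5.1631
G1 X-12.85 Y31.26 E6.8395
G1 X-8.10 Y23.03 E7.4084
G1 X-13.73 Y19.78 E7.7976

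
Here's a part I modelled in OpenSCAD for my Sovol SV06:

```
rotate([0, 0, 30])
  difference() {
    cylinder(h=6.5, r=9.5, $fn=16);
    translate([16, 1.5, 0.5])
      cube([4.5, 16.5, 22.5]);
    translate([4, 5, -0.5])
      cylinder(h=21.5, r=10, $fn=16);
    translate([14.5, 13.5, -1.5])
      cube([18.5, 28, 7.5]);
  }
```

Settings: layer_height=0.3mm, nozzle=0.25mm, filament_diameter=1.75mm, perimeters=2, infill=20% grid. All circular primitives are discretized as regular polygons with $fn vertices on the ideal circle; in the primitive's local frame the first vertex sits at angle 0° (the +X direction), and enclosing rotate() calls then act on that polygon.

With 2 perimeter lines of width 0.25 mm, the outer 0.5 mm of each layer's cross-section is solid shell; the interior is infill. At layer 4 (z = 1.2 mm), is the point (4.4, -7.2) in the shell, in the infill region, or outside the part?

At z = 1.2 mm: the r=9.5 cylinder contributes a regular 16-gon of circumradius 9.5; the 4.5×16.5 cube at (16, 1.5) contributes its full rectangle; the r=10 cylinder at (4, 5) gives a regular 16-gon of circumradius 10 (constant along its height); the cube at (14.5, 13.5) (footprint 18.5×28) is included at this height; Taking the first minus the rest: starting from the r=9.5 cylinder, the 4.5×16.5 cube at (16, 1.5) misses the remaining region (no effect); the r=10 cylinder at (4, 5) partially overlaps it — only the 169.88 mm² overlap (of its 306.15 mm²) is removed, clipping the outline; the 18.5×28 cube at (14.5, 13.5) misses the remaining region (no effect) — 1 connected region; (whole slice rotated 30° about Z — lengths, areas and connectivity unchanged). Overall, the cross-section is a single solid region. Undo the 30° rotation: the query point maps to (0.211, -8.435) in the un-rotated model frame. The nearest boundary edge runs (3.64, -8.78)→(-0.00, -9.50); distance from the point to it = 1.00 mm. The point is inside the cross-section and 1.00 mm from the nearest boundary — more than the 0.5 mm shell width (2 × 0.25), so it's in the infill interior.

infill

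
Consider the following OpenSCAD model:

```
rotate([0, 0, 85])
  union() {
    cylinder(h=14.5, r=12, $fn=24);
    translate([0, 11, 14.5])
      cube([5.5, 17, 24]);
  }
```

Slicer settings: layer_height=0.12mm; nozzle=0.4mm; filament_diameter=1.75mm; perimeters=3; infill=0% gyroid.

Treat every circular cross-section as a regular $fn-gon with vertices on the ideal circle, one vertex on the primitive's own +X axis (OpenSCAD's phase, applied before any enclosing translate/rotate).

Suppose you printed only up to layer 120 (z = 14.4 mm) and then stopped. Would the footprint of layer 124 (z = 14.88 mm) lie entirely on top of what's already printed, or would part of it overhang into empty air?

Compare the two slices. At z = 14.4: the r=12 cylinder gives a regular 24-gon of circumradius 12 (constant along its height) (area = (24/2)·12.000²·sin(360°/24) = 447.24 mm²); the cube at (0, 11) is not intersected at this z (z outside [14.5, 38.5]); Merging all regions: only the r=12 cylinder is present, so the union is just that shape — area = 447.24 mm²; (rotated 85° about Z; rotation is an isometry so areas/perimeters/island counts are preserved). At z = 14.88: the cylinder is absent (z outside [0, 14.5]); the cube at (0, 11) is present — its section is the full 5.5×17 rectangle (area 93.50 mm²); Combining (union): only the 5.5×17 cube at (0, 11) is present, so the union is just that shape — area = 93.50 mm²; (whole slice rotated 85° about Z — lengths, areas and connectivity unchanged). Checking containment: at z = 14.88 the cross-section extends beyond the z = 14.4 cross-section by about 90.61 mm².

part overhangs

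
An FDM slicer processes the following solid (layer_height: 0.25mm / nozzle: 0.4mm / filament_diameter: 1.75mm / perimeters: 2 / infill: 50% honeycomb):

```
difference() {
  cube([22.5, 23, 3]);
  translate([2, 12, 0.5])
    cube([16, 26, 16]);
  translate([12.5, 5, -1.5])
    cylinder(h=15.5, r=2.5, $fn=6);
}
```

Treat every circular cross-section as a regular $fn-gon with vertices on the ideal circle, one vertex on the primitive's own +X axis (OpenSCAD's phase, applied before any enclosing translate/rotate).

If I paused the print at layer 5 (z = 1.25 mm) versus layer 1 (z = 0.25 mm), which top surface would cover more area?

Layer 5 (z = 1.25): the cube (footprint 22.5×23) is included at this height (area 517.50 mm²); the cube at (2, 12) is present — its section is the full 16×26 rectangle (area 416.00 mm²); the r=2.5 cylinder at (12.5, 5) contributes a regular 6-gon of circumradius 2.5 (area = (6/2)·2.500²·sin(360°/6) = 16.24 mm²); After the difference (first − rest): starting from the 22.5×23 cube (517.50 mm²), the 16×26 cube at (2, 12) partially overlaps it — only the 176.00 mm² overlap (of its 416.00 mm²) is removed, clipping the outline; the r=2.5 cylinder at (12.5, 5) lies wholly inside it (removes its full 16.24 mm² and its 15.00 mm outline becomes a hole wall) — area = 325.26 mm². So its area = 325.26 mm². Layer 1 (z = 0.25): the cube is present — its section is the full 22.5×23 rectangle (area 517.50 mm²); the cube at (2, 12) does not reach this height (z outside [0.5, 16.5]); the cylinder at (12.5, 5): section is a regular 6-gon, circumradius r=2.5 (area = (6/2)·2.500²·sin(360°/6) = 16.24 mm²); Subtracting the remaining from the first: starting from the 22.5×23 cube (517.50 mm²), the r=2.5 cylinder at (12.5, 5) lies wholly inside it (removes its full 16.24 mm² and its 15.00 mm outline becomes a hole wall) — area = 501.26 mm². So its area = 501.26 mm². Layer 1 is larger (501.26 vs 325.26 mm²).

layer 1 (z = 0.25 mm)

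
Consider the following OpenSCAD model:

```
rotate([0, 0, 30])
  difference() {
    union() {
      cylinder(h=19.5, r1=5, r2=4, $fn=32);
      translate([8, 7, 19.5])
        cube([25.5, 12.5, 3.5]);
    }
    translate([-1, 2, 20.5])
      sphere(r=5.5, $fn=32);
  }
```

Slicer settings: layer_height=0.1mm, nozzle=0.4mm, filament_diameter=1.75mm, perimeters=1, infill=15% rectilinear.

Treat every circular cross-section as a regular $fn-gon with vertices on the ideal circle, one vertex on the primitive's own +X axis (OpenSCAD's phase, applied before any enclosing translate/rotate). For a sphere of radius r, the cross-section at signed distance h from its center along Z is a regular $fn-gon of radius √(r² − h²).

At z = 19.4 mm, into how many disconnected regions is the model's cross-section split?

At z = 19.4 mm: the cone contributes a regular 32-gon of circumradius 4.005 (interpolated between r1=5 and r2=4 at t=0.995); the cube at (8, 7) does not reach this height (z outside [19.5, 23]); Taking the union: only the cone is present, so the union is just that shape — 1 connected region; the r=5.5 sphere at (-1, 2) contributes a regular 32-gon of circumradius √(5.5²−1.1²) = 5.389; After the difference (first − rest): starting from the result so far, the r=5.5 sphere at (-1, 2) partially overlaps it — only the 45.39 mm² overlap (of its 90.65 mm²) is removed, clipping the outline — 1 connected region; (rotated 30° about Z; rotation is an isometry so areas/perimeters/island counts are preserved). The result has 1 disconnected region.

1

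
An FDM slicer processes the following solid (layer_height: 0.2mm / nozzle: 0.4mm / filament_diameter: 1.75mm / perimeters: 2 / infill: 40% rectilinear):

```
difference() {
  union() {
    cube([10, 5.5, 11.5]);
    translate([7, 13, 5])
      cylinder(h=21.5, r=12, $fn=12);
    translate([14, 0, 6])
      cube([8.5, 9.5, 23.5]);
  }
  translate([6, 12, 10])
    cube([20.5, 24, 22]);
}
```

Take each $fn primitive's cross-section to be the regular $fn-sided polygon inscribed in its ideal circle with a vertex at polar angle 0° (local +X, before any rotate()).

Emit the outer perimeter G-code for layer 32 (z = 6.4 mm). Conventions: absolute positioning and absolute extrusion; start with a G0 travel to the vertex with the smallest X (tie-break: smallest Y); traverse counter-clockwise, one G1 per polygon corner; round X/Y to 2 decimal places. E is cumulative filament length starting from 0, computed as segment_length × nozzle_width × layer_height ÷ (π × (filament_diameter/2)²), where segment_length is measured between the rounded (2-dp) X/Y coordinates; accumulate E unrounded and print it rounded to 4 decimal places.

G0 X-5.00 Y13.00 Z6.40
G1 X-3.39 Y7.00 E0.2066
G1 X0.00 Y3.61 E0.3661
G1 X0.00 Y0.00 E0.4861
G1 X10.00 Y0.00 E0.8187
G1 X10.00 Y1.80 E0.8786
G1 X13.00 Y2.61 E0.9820
G1 X14.00 Y3.61 E1.0290
G1 X14.00 Y0.00 E1.1491
G1 X22.50 Y0.00 E1.4318
G1 X22.50 Y9.50 E1.7478
G1 X18.06 Y9.50 E1.8954
G1 X19.00 Y13.00 E2.0160
G1 X17.39 Y19.00 E2.2226
G1 X13.00 Y23.39 E2.4291
G1 X7.00 Y25.00 E2.6357
G1 X1.00 Y23.39 E2.8423
G1 X-3.39 Y19.00 E3.0488
G1 X-5.00 Y13.00 E3.2554

At z = 6.4 mm: the 10×5.5 cube contributes its full rectangle; the r=12 cylinder at (7, 13) gives a regular 12-gon of circumradius 12 (constant along its height); the cube at (14, 0) is present — its section is the full 8.5×9.5 rectangle; Combining (union): the regions partially overlap (shared area 51.94 mm²), so overlapping operands fuse into one piece — 1 connected region; the cube at (6, 12) does not reach this height (z outside [10, 32]); After the difference (first − rest): none of the subtracted shapes is present at this height, so the result so far is unchanged — 1 connected region. The outline is a single polygon with 18 vertices. Extrusion per mm of travel: 0.4 × 0.2 / (π × 0.875²) = 0.033260. Accumulating E over each segment gives final E = 3.2554.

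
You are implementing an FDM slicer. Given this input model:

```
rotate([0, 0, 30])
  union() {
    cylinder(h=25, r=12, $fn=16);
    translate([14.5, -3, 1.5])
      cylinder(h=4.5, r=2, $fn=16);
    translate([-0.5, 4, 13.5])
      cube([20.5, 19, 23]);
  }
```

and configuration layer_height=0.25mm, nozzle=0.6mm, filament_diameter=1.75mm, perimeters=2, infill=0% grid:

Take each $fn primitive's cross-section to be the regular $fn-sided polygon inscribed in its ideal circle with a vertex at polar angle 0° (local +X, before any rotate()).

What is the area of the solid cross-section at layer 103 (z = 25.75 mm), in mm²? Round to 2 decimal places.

389.50 mm²

At z = 25.75 mm: the cylinder does not reach this height (z outside [0, 25]); the cylinder at (14.5, -3) does not reach this height (z outside [1.5, 6]); the cube at (-0.5, 4) (footprint 20.5×19) is included at this height (area 389.50 mm²); Taking the union: only the 20.5×19 cube at (-0.5, 4) is present, so the union is just that shape — area = 389.50 mm²; (whole slice rotated 30° about Z — lengths, areas and connectivity unchanged). Overall, the cross-section is a single solid region. Net area = 389.50 mm².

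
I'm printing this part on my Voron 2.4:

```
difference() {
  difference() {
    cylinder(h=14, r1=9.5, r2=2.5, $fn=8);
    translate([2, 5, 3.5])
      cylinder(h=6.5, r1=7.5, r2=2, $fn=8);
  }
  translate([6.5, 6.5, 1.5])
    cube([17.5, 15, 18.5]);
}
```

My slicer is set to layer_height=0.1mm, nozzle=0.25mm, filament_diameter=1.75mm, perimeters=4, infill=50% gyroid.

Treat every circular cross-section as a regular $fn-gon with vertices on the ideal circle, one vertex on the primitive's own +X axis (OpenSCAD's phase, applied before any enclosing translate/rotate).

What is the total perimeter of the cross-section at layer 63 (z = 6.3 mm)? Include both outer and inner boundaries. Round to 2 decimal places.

39.54 mm

At z = 6.3 mm: the cone contributes a regular 8-gon of circumradius 6.350 (interpolated between r1=9.5 and r2=2.5 at t=0.450) (perimeter = 2·8·6.350·sin(180°/8) = 38.88 mm); the cone at (2, 5): at t=0.431 of its height the radius interpolates to r₁+(r₂−r₁)t = 5.131, giving a regular 8-gon of that circumradius (perimeter = 2·8·5.131·sin(180°/8) = 31.42 mm); Subtracting the remaining from the first: starting from the cone, the cone at (2, 5) partially overlaps it — only the 36.46 mm² overlap (of its 74.46 mm²) is removed, clipping the outline — boundary = 39.54 mm; the 17.5×15 cube at (6.5, 6.5) contributes its full rectangle (perimeter 65.00 mm); After the difference (first − rest): starting from that combined region, the 17.5×15 cube at (6.5, 6.5) misses the remaining region (no effect) — boundary = 39.54 mm. Overall, the cross-section is a single solid region. Total boundary length (outer) = 39.54 mm.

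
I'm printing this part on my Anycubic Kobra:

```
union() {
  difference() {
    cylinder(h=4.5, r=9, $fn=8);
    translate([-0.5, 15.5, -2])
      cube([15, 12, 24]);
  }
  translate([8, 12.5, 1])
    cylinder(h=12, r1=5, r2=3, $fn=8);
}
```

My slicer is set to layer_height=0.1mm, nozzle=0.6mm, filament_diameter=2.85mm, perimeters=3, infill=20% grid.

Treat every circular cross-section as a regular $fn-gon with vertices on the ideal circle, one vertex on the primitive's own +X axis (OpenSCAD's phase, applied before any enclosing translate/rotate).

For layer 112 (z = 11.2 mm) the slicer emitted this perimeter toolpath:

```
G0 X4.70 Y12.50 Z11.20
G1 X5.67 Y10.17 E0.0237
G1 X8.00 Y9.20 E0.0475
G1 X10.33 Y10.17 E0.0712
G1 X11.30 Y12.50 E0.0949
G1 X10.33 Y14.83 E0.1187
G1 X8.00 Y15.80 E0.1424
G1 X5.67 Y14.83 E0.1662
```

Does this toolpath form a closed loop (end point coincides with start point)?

Start point (G0): (4.70, 12.50). End point (last G1): the path does not return to the start — open.

no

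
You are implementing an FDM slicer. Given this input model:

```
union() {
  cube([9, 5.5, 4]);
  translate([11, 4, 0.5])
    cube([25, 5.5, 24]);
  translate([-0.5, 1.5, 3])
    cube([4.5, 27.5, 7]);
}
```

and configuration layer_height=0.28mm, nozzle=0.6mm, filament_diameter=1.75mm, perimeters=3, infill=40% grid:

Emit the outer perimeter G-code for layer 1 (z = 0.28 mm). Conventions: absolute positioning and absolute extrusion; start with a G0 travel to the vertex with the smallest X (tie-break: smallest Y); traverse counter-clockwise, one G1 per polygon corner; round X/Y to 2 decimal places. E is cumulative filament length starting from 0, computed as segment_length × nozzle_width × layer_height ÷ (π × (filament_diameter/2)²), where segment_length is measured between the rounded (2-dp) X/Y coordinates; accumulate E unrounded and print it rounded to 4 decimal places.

At z = 0.28 mm: the cube is present — its section is the full 9×5.5 rectangle; the cube at (11, 4) is not intersected at this z (z outside [0.5, 24.5]); the cube at (-0.5, 1.5) does not reach this height (z outside [3, 10]); Combining (union): only the 9×5.5 cube is present, so the union is just that shape — 1 connected region. The outline is a single polygon with 4 vertices. Extrusion per mm of travel: 0.6 × 0.28 / (π × 0.875²) = 0.069846. Accumulating E over each segment gives final E = 2.0255.

G0 X0.00 Y0.00 Z0.28
G1 X9.00 Y0.00 E0.6286
G1 X9.00 Y5.50 E1.0128
G1 X0.00 Y5.50 E1.6414
G1 X0.00 Y0.00 E2.0255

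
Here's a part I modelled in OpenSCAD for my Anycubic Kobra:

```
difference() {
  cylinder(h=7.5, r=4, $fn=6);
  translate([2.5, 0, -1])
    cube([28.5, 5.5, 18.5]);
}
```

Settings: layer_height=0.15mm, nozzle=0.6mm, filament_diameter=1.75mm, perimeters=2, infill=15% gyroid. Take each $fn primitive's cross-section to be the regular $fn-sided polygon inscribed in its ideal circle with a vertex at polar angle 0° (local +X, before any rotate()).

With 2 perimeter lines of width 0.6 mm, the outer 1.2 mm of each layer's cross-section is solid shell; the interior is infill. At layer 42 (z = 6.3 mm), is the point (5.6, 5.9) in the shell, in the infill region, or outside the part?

outside

At z = 6.3 mm: the cylinder: section is a regular 6-gon, circumradius r=4; the cube at (2.5, 0) (footprint 28.5×5.5) is included at this height; After the difference (first − rest): starting from the r=4 cylinder, the 28.5×5.5 cube at (2.5, 0) partially overlaps it — only the 1.95 mm² overlap (of its 156.75 mm²) is removed, clipping the outline — 1 connected region. Overall, the cross-section is a single solid region. The nearest boundary edge runs (-2.00, 3.46)→(2.00, 3.46); distance from the point to it = 4.35 mm. The point is not inside any of the regions above, so it lies outside the cross-section (4.35 mm from the nearest boundary).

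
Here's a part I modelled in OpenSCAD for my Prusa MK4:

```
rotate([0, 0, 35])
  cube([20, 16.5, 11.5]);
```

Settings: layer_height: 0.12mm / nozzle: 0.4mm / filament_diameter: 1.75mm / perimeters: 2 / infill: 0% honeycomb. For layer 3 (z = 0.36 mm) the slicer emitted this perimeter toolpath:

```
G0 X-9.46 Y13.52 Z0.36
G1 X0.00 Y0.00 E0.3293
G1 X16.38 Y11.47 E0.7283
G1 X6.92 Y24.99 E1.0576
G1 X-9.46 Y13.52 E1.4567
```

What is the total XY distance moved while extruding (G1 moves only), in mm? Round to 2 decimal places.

Sum the Euclidean lengths of each G1 segment: total = 73.00 mm.

73.00 mm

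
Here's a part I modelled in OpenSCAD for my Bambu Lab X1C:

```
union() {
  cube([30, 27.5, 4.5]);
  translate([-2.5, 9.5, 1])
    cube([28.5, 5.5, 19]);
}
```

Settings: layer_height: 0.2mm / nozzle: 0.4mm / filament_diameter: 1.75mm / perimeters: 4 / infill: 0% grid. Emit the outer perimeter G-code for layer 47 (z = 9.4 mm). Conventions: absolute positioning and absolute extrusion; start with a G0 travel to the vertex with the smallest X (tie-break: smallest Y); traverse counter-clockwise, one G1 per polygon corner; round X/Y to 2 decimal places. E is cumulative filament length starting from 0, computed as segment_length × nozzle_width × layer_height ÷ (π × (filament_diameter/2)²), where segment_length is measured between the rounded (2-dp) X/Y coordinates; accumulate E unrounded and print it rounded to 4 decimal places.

At z = 9.4 mm: the cube does not reach this height (z outside [0, 4.5]); the 28.5×5.5 cube at (-2.5, 9.5) contributes its full rectangle; Combining (union): only the 28.5×5.5 cube at (-2.5, 9.5) is present, so the union is just that shape — 1 connected region. The outline is a single polygon with 4 vertices. Extrusion per mm of travel: 0.4 × 0.2 / (π × 0.875²) = 0.033260. Accumulating E over each segment gives final E = 2.2617.

G0 X-2.50 Y9.50 Z9.40
G1 X26.00 Y9.50 E0.9479
G1 X26.00 Y15.00 E1.1308
G1 X-2.50 Y15.00 E2.0788
G1 X-2.50 Y9.50 E2.2617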